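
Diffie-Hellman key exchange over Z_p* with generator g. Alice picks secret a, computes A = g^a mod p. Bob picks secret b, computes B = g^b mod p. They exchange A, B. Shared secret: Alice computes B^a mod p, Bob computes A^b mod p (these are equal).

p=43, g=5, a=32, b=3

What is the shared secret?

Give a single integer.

Answer: 41

Derivation:
A = 5^32 mod 43  (bits of 32 = 100000)
  bit 0 = 1: r = r^2 * 5 mod 43 = 1^2 * 5 = 1*5 = 5
  bit 1 = 0: r = r^2 mod 43 = 5^2 = 25
  bit 2 = 0: r = r^2 mod 43 = 25^2 = 23
  bit 3 = 0: r = r^2 mod 43 = 23^2 = 13
  bit 4 = 0: r = r^2 mod 43 = 13^2 = 40
  bit 5 = 0: r = r^2 mod 43 = 40^2 = 9
  -> A = 9
B = 5^3 mod 43  (bits of 3 = 11)
  bit 0 = 1: r = r^2 * 5 mod 43 = 1^2 * 5 = 1*5 = 5
  bit 1 = 1: r = r^2 * 5 mod 43 = 5^2 * 5 = 25*5 = 39
  -> B = 39
s = B^a = 39^32 mod 43  (bits of 32 = 100000)
  bit 0 = 1: r = r^2 * 39 mod 43 = 1^2 * 39 = 1*39 = 39
  bit 1 = 0: r = r^2 mod 43 = 39^2 = 16
  bit 2 = 0: r = r^2 mod 43 = 16^2 = 41
  bit 3 = 0: r = r^2 mod 43 = 41^2 = 4
  bit 4 = 0: r = r^2 mod 43 = 4^2 = 16
  bit 5 = 0: r = r^2 mod 43 = 16^2 = 41
  -> s = B^a = 41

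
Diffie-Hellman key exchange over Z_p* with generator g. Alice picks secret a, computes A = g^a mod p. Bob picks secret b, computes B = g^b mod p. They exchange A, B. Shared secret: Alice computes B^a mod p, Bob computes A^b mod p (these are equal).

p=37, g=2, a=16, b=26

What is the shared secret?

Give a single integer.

A = 2^16 mod 37  (bits of 16 = 10000)
  bit 0 = 1: r = r^2 * 2 mod 37 = 1^2 * 2 = 1*2 = 2
  bit 1 = 0: r = r^2 mod 37 = 2^2 = 4
  bit 2 = 0: r = r^2 mod 37 = 4^2 = 16
  bit 3 = 0: r = r^2 mod 37 = 16^2 = 34
  bit 4 = 0: r = r^2 mod 37 = 34^2 = 9
  -> A = 9
B = 2^26 mod 37  (bits of 26 = 11010)
  bit 0 = 1: r = r^2 * 2 mod 37 = 1^2 * 2 = 1*2 = 2
  bit 1 = 1: r = r^2 * 2 mod 37 = 2^2 * 2 = 4*2 = 8
  bit 2 = 0: r = r^2 mod 37 = 8^2 = 27
  bit 3 = 1: r = r^2 * 2 mod 37 = 27^2 * 2 = 26*2 = 15
  bit 4 = 0: r = r^2 mod 37 = 15^2 = 3
  -> B = 3
s = B^a = 3^16 mod 37  (bits of 16 = 10000)
  bit 0 = 1: r = r^2 * 3 mod 37 = 1^2 * 3 = 1*3 = 3
  bit 1 = 0: r = r^2 mod 37 = 3^2 = 9
  bit 2 = 0: r = r^2 mod 37 = 9^2 = 7
  bit 3 = 0: r = r^2 mod 37 = 7^2 = 12
  bit 4 = 0: r = r^2 mod 37 = 12^2 = 33
  -> s = B^a = 33

Answer: 33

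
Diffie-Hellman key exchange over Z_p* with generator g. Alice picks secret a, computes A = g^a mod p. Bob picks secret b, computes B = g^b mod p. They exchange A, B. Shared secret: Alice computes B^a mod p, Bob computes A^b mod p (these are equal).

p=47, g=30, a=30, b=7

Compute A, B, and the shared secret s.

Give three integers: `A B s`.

A = 30^30 mod 47  (bits of 30 = 11110)
  bit 0 = 1: r = r^2 * 30 mod 47 = 1^2 * 30 = 1*30 = 30
  bit 1 = 1: r = r^2 * 30 mod 47 = 30^2 * 30 = 7*30 = 22
  bit 2 = 1: r = r^2 * 30 mod 47 = 22^2 * 30 = 14*30 = 44
  bit 3 = 1: r = r^2 * 30 mod 47 = 44^2 * 30 = 9*30 = 35
  bit 4 = 0: r = r^2 mod 47 = 35^2 = 3
  -> A = 3
B = 30^7 mod 47  (bits of 7 = 111)
  bit 0 = 1: r = r^2 * 30 mod 47 = 1^2 * 30 = 1*30 = 30
  bit 1 = 1: r = r^2 * 30 mod 47 = 30^2 * 30 = 7*30 = 22
  bit 2 = 1: r = r^2 * 30 mod 47 = 22^2 * 30 = 14*30 = 44
  -> B = 44
s = B^a = 44^30 mod 47  (bits of 30 = 11110)
  bit 0 = 1: r = r^2 * 44 mod 47 = 1^2 * 44 = 1*44 = 44
  bit 1 = 1: r = r^2 * 44 mod 47 = 44^2 * 44 = 9*44 = 20
  bit 2 = 1: r = r^2 * 44 mod 47 = 20^2 * 44 = 24*44 = 22
  bit 3 = 1: r = r^2 * 44 mod 47 = 22^2 * 44 = 14*44 = 5
  bit 4 = 0: r = r^2 mod 47 = 5^2 = 25
  -> s = B^a = 25

Answer: 3 44 25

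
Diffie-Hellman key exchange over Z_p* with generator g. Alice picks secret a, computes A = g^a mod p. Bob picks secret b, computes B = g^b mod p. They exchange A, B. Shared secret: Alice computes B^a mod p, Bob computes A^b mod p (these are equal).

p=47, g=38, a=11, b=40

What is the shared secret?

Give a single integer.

Answer: 24

Derivation:
A = 38^11 mod 47  (bits of 11 = 1011)
  bit 0 = 1: r = r^2 * 38 mod 47 = 1^2 * 38 = 1*38 = 38
  bit 1 = 0: r = r^2 mod 47 = 38^2 = 34
  bit 2 = 1: r = r^2 * 38 mod 47 = 34^2 * 38 = 28*38 = 30
  bit 3 = 1: r = r^2 * 38 mod 47 = 30^2 * 38 = 7*38 = 31
  -> A = 31
B = 38^40 mod 47  (bits of 40 = 101000)
  bit 0 = 1: r = r^2 * 38 mod 47 = 1^2 * 38 = 1*38 = 38
  bit 1 = 0: r = r^2 mod 47 = 38^2 = 34
  bit 2 = 1: r = r^2 * 38 mod 47 = 34^2 * 38 = 28*38 = 30
  bit 3 = 0: r = r^2 mod 47 = 30^2 = 7
  bit 4 = 0: r = r^2 mod 47 = 7^2 = 2
  bit 5 = 0: r = r^2 mod 47 = 2^2 = 4
  -> B = 4
s = B^a = 4^11 mod 47  (bits of 11 = 1011)
  bit 0 = 1: r = r^2 * 4 mod 47 = 1^2 * 4 = 1*4 = 4
  bit 1 = 0: r = r^2 mod 47 = 4^2 = 16
  bit 2 = 1: r = r^2 * 4 mod 47 = 16^2 * 4 = 21*4 = 37
  bit 3 = 1: r = r^2 * 4 mod 47 = 37^2 * 4 = 6*4 = 24
  -> s = B^a = 24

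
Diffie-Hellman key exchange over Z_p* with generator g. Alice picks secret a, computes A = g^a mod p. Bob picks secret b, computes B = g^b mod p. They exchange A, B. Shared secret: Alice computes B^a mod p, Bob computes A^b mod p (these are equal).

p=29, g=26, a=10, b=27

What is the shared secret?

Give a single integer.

A = 26^10 mod 29  (bits of 10 = 1010)
  bit 0 = 1: r = r^2 * 26 mod 29 = 1^2 * 26 = 1*26 = 26
  bit 1 = 0: r = r^2 mod 29 = 26^2 = 9
  bit 2 = 1: r = r^2 * 26 mod 29 = 9^2 * 26 = 23*26 = 18
  bit 3 = 0: r = r^2 mod 29 = 18^2 = 5
  -> A = 5
B = 26^27 mod 29  (bits of 27 = 11011)
  bit 0 = 1: r = r^2 * 26 mod 29 = 1^2 * 26 = 1*26 = 26
  bit 1 = 1: r = r^2 * 26 mod 29 = 26^2 * 26 = 9*26 = 2
  bit 2 = 0: r = r^2 mod 29 = 2^2 = 4
  bit 3 = 1: r = r^2 * 26 mod 29 = 4^2 * 26 = 16*26 = 10
  bit 4 = 1: r = r^2 * 26 mod 29 = 10^2 * 26 = 13*26 = 19
  -> B = 19
s = B^a = 19^10 mod 29  (bits of 10 = 1010)
  bit 0 = 1: r = r^2 * 19 mod 29 = 1^2 * 19 = 1*19 = 19
  bit 1 = 0: r = r^2 mod 29 = 19^2 = 13
  bit 2 = 1: r = r^2 * 19 mod 29 = 13^2 * 19 = 24*19 = 21
  bit 3 = 0: r = r^2 mod 29 = 21^2 = 6
  -> s = B^a = 6

Answer: 6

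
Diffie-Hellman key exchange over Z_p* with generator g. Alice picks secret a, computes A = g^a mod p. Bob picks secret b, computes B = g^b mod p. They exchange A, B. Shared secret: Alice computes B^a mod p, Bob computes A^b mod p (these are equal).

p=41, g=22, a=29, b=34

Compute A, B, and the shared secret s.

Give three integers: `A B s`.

A = 22^29 mod 41  (bits of 29 = 11101)
  bit 0 = 1: r = r^2 * 22 mod 41 = 1^2 * 22 = 1*22 = 22
  bit 1 = 1: r = r^2 * 22 mod 41 = 22^2 * 22 = 33*22 = 29
  bit 2 = 1: r = r^2 * 22 mod 41 = 29^2 * 22 = 21*22 = 11
  bit 3 = 0: r = r^2 mod 41 = 11^2 = 39
  bit 4 = 1: r = r^2 * 22 mod 41 = 39^2 * 22 = 4*22 = 6
  -> A = 6
B = 22^34 mod 41  (bits of 34 = 100010)
  bit 0 = 1: r = r^2 * 22 mod 41 = 1^2 * 22 = 1*22 = 22
  bit 1 = 0: r = r^2 mod 41 = 22^2 = 33
  bit 2 = 0: r = r^2 mod 41 = 33^2 = 23
  bit 3 = 0: r = r^2 mod 41 = 23^2 = 37
  bit 4 = 1: r = r^2 * 22 mod 41 = 37^2 * 22 = 16*22 = 24
  bit 5 = 0: r = r^2 mod 41 = 24^2 = 2
  -> B = 2
s = B^a = 2^29 mod 41  (bits of 29 = 11101)
  bit 0 = 1: r = r^2 * 2 mod 41 = 1^2 * 2 = 1*2 = 2
  bit 1 = 1: r = r^2 * 2 mod 41 = 2^2 * 2 = 4*2 = 8
  bit 2 = 1: r = r^2 * 2 mod 41 = 8^2 * 2 = 23*2 = 5
  bit 3 = 0: r = r^2 mod 41 = 5^2 = 25
  bit 4 = 1: r = r^2 * 2 mod 41 = 25^2 * 2 = 10*2 = 20
  -> s = B^a = 20

Answer: 6 2 20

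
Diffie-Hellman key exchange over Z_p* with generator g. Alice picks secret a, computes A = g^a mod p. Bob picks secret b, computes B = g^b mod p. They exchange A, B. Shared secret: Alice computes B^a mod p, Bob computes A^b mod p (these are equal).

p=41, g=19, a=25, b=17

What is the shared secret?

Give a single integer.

A = 19^25 mod 41  (bits of 25 = 11001)
  bit 0 = 1: r = r^2 * 19 mod 41 = 1^2 * 19 = 1*19 = 19
  bit 1 = 1: r = r^2 * 19 mod 41 = 19^2 * 19 = 33*19 = 12
  bit 2 = 0: r = r^2 mod 41 = 12^2 = 21
  bit 3 = 0: r = r^2 mod 41 = 21^2 = 31
  bit 4 = 1: r = r^2 * 19 mod 41 = 31^2 * 19 = 18*19 = 14
  -> A = 14
B = 19^17 mod 41  (bits of 17 = 10001)
  bit 0 = 1: r = r^2 * 19 mod 41 = 1^2 * 19 = 1*19 = 19
  bit 1 = 0: r = r^2 mod 41 = 19^2 = 33
  bit 2 = 0: r = r^2 mod 41 = 33^2 = 23
  bit 3 = 0: r = r^2 mod 41 = 23^2 = 37
  bit 4 = 1: r = r^2 * 19 mod 41 = 37^2 * 19 = 16*19 = 17
  -> B = 17
s = B^a = 17^25 mod 41  (bits of 25 = 11001)
  bit 0 = 1: r = r^2 * 17 mod 41 = 1^2 * 17 = 1*17 = 17
  bit 1 = 1: r = r^2 * 17 mod 41 = 17^2 * 17 = 2*17 = 34
  bit 2 = 0: r = r^2 mod 41 = 34^2 = 8
  bit 3 = 0: r = r^2 mod 41 = 8^2 = 23
  bit 4 = 1: r = r^2 * 17 mod 41 = 23^2 * 17 = 37*17 = 14
  -> s = B^a = 14

Answer: 14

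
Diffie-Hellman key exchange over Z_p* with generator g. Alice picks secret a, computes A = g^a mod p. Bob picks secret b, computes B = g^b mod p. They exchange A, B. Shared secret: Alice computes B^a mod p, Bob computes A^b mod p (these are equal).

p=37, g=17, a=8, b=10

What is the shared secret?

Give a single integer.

Answer: 33

Derivation:
A = 17^8 mod 37  (bits of 8 = 1000)
  bit 0 = 1: r = r^2 * 17 mod 37 = 1^2 * 17 = 1*17 = 17
  bit 1 = 0: r = r^2 mod 37 = 17^2 = 30
  bit 2 = 0: r = r^2 mod 37 = 30^2 = 12
  bit 3 = 0: r = r^2 mod 37 = 12^2 = 33
  -> A = 33
B = 17^10 mod 37  (bits of 10 = 1010)
  bit 0 = 1: r = r^2 * 17 mod 37 = 1^2 * 17 = 1*17 = 17
  bit 1 = 0: r = r^2 mod 37 = 17^2 = 30
  bit 2 = 1: r = r^2 * 17 mod 37 = 30^2 * 17 = 12*17 = 19
  bit 3 = 0: r = r^2 mod 37 = 19^2 = 28
  -> B = 28
s = B^a = 28^8 mod 37  (bits of 8 = 1000)
  bit 0 = 1: r = r^2 * 28 mod 37 = 1^2 * 28 = 1*28 = 28
  bit 1 = 0: r = r^2 mod 37 = 28^2 = 7
  bit 2 = 0: r = r^2 mod 37 = 7^2 = 12
  bit 3 = 0: r = r^2 mod 37 = 12^2 = 33
  -> s = B^a = 33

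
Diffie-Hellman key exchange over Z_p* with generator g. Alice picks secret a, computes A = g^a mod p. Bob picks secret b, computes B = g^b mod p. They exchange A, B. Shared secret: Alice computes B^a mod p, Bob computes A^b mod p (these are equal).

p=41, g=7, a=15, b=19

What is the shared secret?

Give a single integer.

Answer: 38

Derivation:
A = 7^15 mod 41  (bits of 15 = 1111)
  bit 0 = 1: r = r^2 * 7 mod 41 = 1^2 * 7 = 1*7 = 7
  bit 1 = 1: r = r^2 * 7 mod 41 = 7^2 * 7 = 8*7 = 15
  bit 2 = 1: r = r^2 * 7 mod 41 = 15^2 * 7 = 20*7 = 17
  bit 3 = 1: r = r^2 * 7 mod 41 = 17^2 * 7 = 2*7 = 14
  -> A = 14
B = 7^19 mod 41  (bits of 19 = 10011)
  bit 0 = 1: r = r^2 * 7 mod 41 = 1^2 * 7 = 1*7 = 7
  bit 1 = 0: r = r^2 mod 41 = 7^2 = 8
  bit 2 = 0: r = r^2 mod 41 = 8^2 = 23
  bit 3 = 1: r = r^2 * 7 mod 41 = 23^2 * 7 = 37*7 = 13
  bit 4 = 1: r = r^2 * 7 mod 41 = 13^2 * 7 = 5*7 = 35
  -> B = 35
s = B^a = 35^15 mod 41  (bits of 15 = 1111)
  bit 0 = 1: r = r^2 * 35 mod 41 = 1^2 * 35 = 1*35 = 35
  bit 1 = 1: r = r^2 * 35 mod 41 = 35^2 * 35 = 36*35 = 30
  bit 2 = 1: r = r^2 * 35 mod 41 = 30^2 * 35 = 39*35 = 12
  bit 3 = 1: r = r^2 * 35 mod 41 = 12^2 * 35 = 21*35 = 38
  -> s = B^a = 38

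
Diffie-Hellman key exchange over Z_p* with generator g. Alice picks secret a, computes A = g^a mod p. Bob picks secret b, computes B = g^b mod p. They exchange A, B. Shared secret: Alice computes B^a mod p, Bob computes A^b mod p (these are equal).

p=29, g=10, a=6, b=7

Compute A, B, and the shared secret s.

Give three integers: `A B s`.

A = 10^6 mod 29  (bits of 6 = 110)
  bit 0 = 1: r = r^2 * 10 mod 29 = 1^2 * 10 = 1*10 = 10
  bit 1 = 1: r = r^2 * 10 mod 29 = 10^2 * 10 = 13*10 = 14
  bit 2 = 0: r = r^2 mod 29 = 14^2 = 22
  -> A = 22
B = 10^7 mod 29  (bits of 7 = 111)
  bit 0 = 1: r = r^2 * 10 mod 29 = 1^2 * 10 = 1*10 = 10
  bit 1 = 1: r = r^2 * 10 mod 29 = 10^2 * 10 = 13*10 = 14
  bit 2 = 1: r = r^2 * 10 mod 29 = 14^2 * 10 = 22*10 = 17
  -> B = 17
s = B^a = 17^6 mod 29  (bits of 6 = 110)
  bit 0 = 1: r = r^2 * 17 mod 29 = 1^2 * 17 = 1*17 = 17
  bit 1 = 1: r = r^2 * 17 mod 29 = 17^2 * 17 = 28*17 = 12
  bit 2 = 0: r = r^2 mod 29 = 12^2 = 28
  -> s = B^a = 28

Answer: 22 17 28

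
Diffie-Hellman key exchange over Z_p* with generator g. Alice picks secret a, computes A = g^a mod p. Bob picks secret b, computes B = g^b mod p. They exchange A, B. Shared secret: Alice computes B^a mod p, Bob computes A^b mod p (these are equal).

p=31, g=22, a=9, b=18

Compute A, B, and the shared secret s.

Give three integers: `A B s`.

Answer: 27 16 2

Derivation:
A = 22^9 mod 31  (bits of 9 = 1001)
  bit 0 = 1: r = r^2 * 22 mod 31 = 1^2 * 22 = 1*22 = 22
  bit 1 = 0: r = r^2 mod 31 = 22^2 = 19
  bit 2 = 0: r = r^2 mod 31 = 19^2 = 20
  bit 3 = 1: r = r^2 * 22 mod 31 = 20^2 * 22 = 28*22 = 27
  -> A = 27
B = 22^18 mod 31  (bits of 18 = 10010)
  bit 0 = 1: r = r^2 * 22 mod 31 = 1^2 * 22 = 1*22 = 22
  bit 1 = 0: r = r^2 mod 31 = 22^2 = 19
  bit 2 = 0: r = r^2 mod 31 = 19^2 = 20
  bit 3 = 1: r = r^2 * 22 mod 31 = 20^2 * 22 = 28*22 = 27
  bit 4 = 0: r = r^2 mod 31 = 27^2 = 16
  -> B = 16
s = B^a = 16^9 mod 31  (bits of 9 = 1001)
  bit 0 = 1: r = r^2 * 16 mod 31 = 1^2 * 16 = 1*16 = 16
  bit 1 = 0: r = r^2 mod 31 = 16^2 = 8
  bit 2 = 0: r = r^2 mod 31 = 8^2 = 2
  bit 3 = 1: r = r^2 * 16 mod 31 = 2^2 * 16 = 4*16 = 2
  -> s = B^a = 2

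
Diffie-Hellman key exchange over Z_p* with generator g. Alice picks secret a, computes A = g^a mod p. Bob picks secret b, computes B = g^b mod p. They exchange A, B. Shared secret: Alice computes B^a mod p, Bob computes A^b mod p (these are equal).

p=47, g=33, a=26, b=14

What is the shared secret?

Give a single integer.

A = 33^26 mod 47  (bits of 26 = 11010)
  bit 0 = 1: r = r^2 * 33 mod 47 = 1^2 * 33 = 1*33 = 33
  bit 1 = 1: r = r^2 * 33 mod 47 = 33^2 * 33 = 8*33 = 29
  bit 2 = 0: r = r^2 mod 47 = 29^2 = 42
  bit 3 = 1: r = r^2 * 33 mod 47 = 42^2 * 33 = 25*33 = 26
  bit 4 = 0: r = r^2 mod 47 = 26^2 = 18
  -> A = 18
B = 33^14 mod 47  (bits of 14 = 1110)
  bit 0 = 1: r = r^2 * 33 mod 47 = 1^2 * 33 = 1*33 = 33
  bit 1 = 1: r = r^2 * 33 mod 47 = 33^2 * 33 = 8*33 = 29
  bit 2 = 1: r = r^2 * 33 mod 47 = 29^2 * 33 = 42*33 = 23
  bit 3 = 0: r = r^2 mod 47 = 23^2 = 12
  -> B = 12
s = B^a = 12^26 mod 47  (bits of 26 = 11010)
  bit 0 = 1: r = r^2 * 12 mod 47 = 1^2 * 12 = 1*12 = 12
  bit 1 = 1: r = r^2 * 12 mod 47 = 12^2 * 12 = 3*12 = 36
  bit 2 = 0: r = r^2 mod 47 = 36^2 = 27
  bit 3 = 1: r = r^2 * 12 mod 47 = 27^2 * 12 = 24*12 = 6
  bit 4 = 0: r = r^2 mod 47 = 6^2 = 36
  -> s = B^a = 36

Answer: 36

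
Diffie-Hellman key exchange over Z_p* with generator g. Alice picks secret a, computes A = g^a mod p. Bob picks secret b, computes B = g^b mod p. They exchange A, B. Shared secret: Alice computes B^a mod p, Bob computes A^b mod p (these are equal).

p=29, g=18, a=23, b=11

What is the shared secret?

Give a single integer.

A = 18^23 mod 29  (bits of 23 = 10111)
  bit 0 = 1: r = r^2 * 18 mod 29 = 1^2 * 18 = 1*18 = 18
  bit 1 = 0: r = r^2 mod 29 = 18^2 = 5
  bit 2 = 1: r = r^2 * 18 mod 29 = 5^2 * 18 = 25*18 = 15
  bit 3 = 1: r = r^2 * 18 mod 29 = 15^2 * 18 = 22*18 = 19
  bit 4 = 1: r = r^2 * 18 mod 29 = 19^2 * 18 = 13*18 = 2
  -> A = 2
B = 18^11 mod 29  (bits of 11 = 1011)
  bit 0 = 1: r = r^2 * 18 mod 29 = 1^2 * 18 = 1*18 = 18
  bit 1 = 0: r = r^2 mod 29 = 18^2 = 5
  bit 2 = 1: r = r^2 * 18 mod 29 = 5^2 * 18 = 25*18 = 15
  bit 3 = 1: r = r^2 * 18 mod 29 = 15^2 * 18 = 22*18 = 19
  -> B = 19
s = B^a = 19^23 mod 29  (bits of 23 = 10111)
  bit 0 = 1: r = r^2 * 19 mod 29 = 1^2 * 19 = 1*19 = 19
  bit 1 = 0: r = r^2 mod 29 = 19^2 = 13
  bit 2 = 1: r = r^2 * 19 mod 29 = 13^2 * 19 = 24*19 = 21
  bit 3 = 1: r = r^2 * 19 mod 29 = 21^2 * 19 = 6*19 = 27
  bit 4 = 1: r = r^2 * 19 mod 29 = 27^2 * 19 = 4*19 = 18
  -> s = B^a = 18

Answer: 18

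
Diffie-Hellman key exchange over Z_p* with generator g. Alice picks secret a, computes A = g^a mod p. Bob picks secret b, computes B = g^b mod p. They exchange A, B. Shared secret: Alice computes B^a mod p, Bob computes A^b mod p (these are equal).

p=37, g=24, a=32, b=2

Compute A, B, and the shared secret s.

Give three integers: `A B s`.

Answer: 12 21 33

Derivation:
A = 24^32 mod 37  (bits of 32 = 100000)
  bit 0 = 1: r = r^2 * 24 mod 37 = 1^2 * 24 = 1*24 = 24
  bit 1 = 0: r = r^2 mod 37 = 24^2 = 21
  bit 2 = 0: r = r^2 mod 37 = 21^2 = 34
  bit 3 = 0: r = r^2 mod 37 = 34^2 = 9
  bit 4 = 0: r = r^2 mod 37 = 9^2 = 7
  bit 5 = 0: r = r^2 mod 37 = 7^2 = 12
  -> A = 12
B = 24^2 mod 37  (bits of 2 = 10)
  bit 0 = 1: r = r^2 * 24 mod 37 = 1^2 * 24 = 1*24 = 24
  bit 1 = 0: r = r^2 mod 37 = 24^2 = 21
  -> B = 21
s = B^a = 21^32 mod 37  (bits of 32 = 100000)
  bit 0 = 1: r = r^2 * 21 mod 37 = 1^2 * 21 = 1*21 = 21
  bit 1 = 0: r = r^2 mod 37 = 21^2 = 34
  bit 2 = 0: r = r^2 mod 37 = 34^2 = 9
  bit 3 = 0: r = r^2 mod 37 = 9^2 = 7
  bit 4 = 0: r = r^2 mod 37 = 7^2 = 12
  bit 5 = 0: r = r^2 mod 37 = 12^2 = 33
  -> s = B^a = 33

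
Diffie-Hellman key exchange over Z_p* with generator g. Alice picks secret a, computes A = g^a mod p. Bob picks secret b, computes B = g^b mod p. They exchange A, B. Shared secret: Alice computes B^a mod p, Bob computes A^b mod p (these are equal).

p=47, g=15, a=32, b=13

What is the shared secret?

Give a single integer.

Answer: 37

Derivation:
A = 15^32 mod 47  (bits of 32 = 100000)
  bit 0 = 1: r = r^2 * 15 mod 47 = 1^2 * 15 = 1*15 = 15
  bit 1 = 0: r = r^2 mod 47 = 15^2 = 37
  bit 2 = 0: r = r^2 mod 47 = 37^2 = 6
  bit 3 = 0: r = r^2 mod 47 = 6^2 = 36
  bit 4 = 0: r = r^2 mod 47 = 36^2 = 27
  bit 5 = 0: r = r^2 mod 47 = 27^2 = 24
  -> A = 24
B = 15^13 mod 47  (bits of 13 = 1101)
  bit 0 = 1: r = r^2 * 15 mod 47 = 1^2 * 15 = 1*15 = 15
  bit 1 = 1: r = r^2 * 15 mod 47 = 15^2 * 15 = 37*15 = 38
  bit 2 = 0: r = r^2 mod 47 = 38^2 = 34
  bit 3 = 1: r = r^2 * 15 mod 47 = 34^2 * 15 = 28*15 = 44
  -> B = 44
s = B^a = 44^32 mod 47  (bits of 32 = 100000)
  bit 0 = 1: r = r^2 * 44 mod 47 = 1^2 * 44 = 1*44 = 44
  bit 1 = 0: r = r^2 mod 47 = 44^2 = 9
  bit 2 = 0: r = r^2 mod 47 = 9^2 = 34
  bit 3 = 0: r = r^2 mod 47 = 34^2 = 28
  bit 4 = 0: r = r^2 mod 47 = 28^2 = 32
  bit 5 = 0: r = r^2 mod 47 = 32^2 = 37
  -> s = B^a = 37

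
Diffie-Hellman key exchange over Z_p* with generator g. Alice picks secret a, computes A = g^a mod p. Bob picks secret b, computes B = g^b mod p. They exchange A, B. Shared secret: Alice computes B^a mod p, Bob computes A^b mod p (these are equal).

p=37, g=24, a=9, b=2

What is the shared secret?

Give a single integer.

A = 24^9 mod 37  (bits of 9 = 1001)
  bit 0 = 1: r = r^2 * 24 mod 37 = 1^2 * 24 = 1*24 = 24
  bit 1 = 0: r = r^2 mod 37 = 24^2 = 21
  bit 2 = 0: r = r^2 mod 37 = 21^2 = 34
  bit 3 = 1: r = r^2 * 24 mod 37 = 34^2 * 24 = 9*24 = 31
  -> A = 31
B = 24^2 mod 37  (bits of 2 = 10)
  bit 0 = 1: r = r^2 * 24 mod 37 = 1^2 * 24 = 1*24 = 24
  bit 1 = 0: r = r^2 mod 37 = 24^2 = 21
  -> B = 21
s = B^a = 21^9 mod 37  (bits of 9 = 1001)
  bit 0 = 1: r = r^2 * 21 mod 37 = 1^2 * 21 = 1*21 = 21
  bit 1 = 0: r = r^2 mod 37 = 21^2 = 34
  bit 2 = 0: r = r^2 mod 37 = 34^2 = 9
  bit 3 = 1: r = r^2 * 21 mod 37 = 9^2 * 21 = 7*21 = 36
  -> s = B^a = 36

Answer: 36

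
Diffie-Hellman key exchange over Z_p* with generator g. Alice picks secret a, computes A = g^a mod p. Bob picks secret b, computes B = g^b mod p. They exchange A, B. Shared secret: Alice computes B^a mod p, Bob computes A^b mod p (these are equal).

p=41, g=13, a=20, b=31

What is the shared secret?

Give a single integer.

A = 13^20 mod 41  (bits of 20 = 10100)
  bit 0 = 1: r = r^2 * 13 mod 41 = 1^2 * 13 = 1*13 = 13
  bit 1 = 0: r = r^2 mod 41 = 13^2 = 5
  bit 2 = 1: r = r^2 * 13 mod 41 = 5^2 * 13 = 25*13 = 38
  bit 3 = 0: r = r^2 mod 41 = 38^2 = 9
  bit 4 = 0: r = r^2 mod 41 = 9^2 = 40
  -> A = 40
B = 13^31 mod 41  (bits of 31 = 11111)
  bit 0 = 1: r = r^2 * 13 mod 41 = 1^2 * 13 = 1*13 = 13
  bit 1 = 1: r = r^2 * 13 mod 41 = 13^2 * 13 = 5*13 = 24
  bit 2 = 1: r = r^2 * 13 mod 41 = 24^2 * 13 = 2*13 = 26
  bit 3 = 1: r = r^2 * 13 mod 41 = 26^2 * 13 = 20*13 = 14
  bit 4 = 1: r = r^2 * 13 mod 41 = 14^2 * 13 = 32*13 = 6
  -> B = 6
s = B^a = 6^20 mod 41  (bits of 20 = 10100)
  bit 0 = 1: r = r^2 * 6 mod 41 = 1^2 * 6 = 1*6 = 6
  bit 1 = 0: r = r^2 mod 41 = 6^2 = 36
  bit 2 = 1: r = r^2 * 6 mod 41 = 36^2 * 6 = 25*6 = 27
  bit 3 = 0: r = r^2 mod 41 = 27^2 = 32
  bit 4 = 0: r = r^2 mod 41 = 32^2 = 40
  -> s = B^a = 40

Answer: 40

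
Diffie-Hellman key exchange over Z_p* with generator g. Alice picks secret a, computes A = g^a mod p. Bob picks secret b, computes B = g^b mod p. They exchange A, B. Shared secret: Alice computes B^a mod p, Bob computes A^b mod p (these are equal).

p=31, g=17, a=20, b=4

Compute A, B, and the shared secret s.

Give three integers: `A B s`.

A = 17^20 mod 31  (bits of 20 = 10100)
  bit 0 = 1: r = r^2 * 17 mod 31 = 1^2 * 17 = 1*17 = 17
  bit 1 = 0: r = r^2 mod 31 = 17^2 = 10
  bit 2 = 1: r = r^2 * 17 mod 31 = 10^2 * 17 = 7*17 = 26
  bit 3 = 0: r = r^2 mod 31 = 26^2 = 25
  bit 4 = 0: r = r^2 mod 31 = 25^2 = 5
  -> A = 5
B = 17^4 mod 31  (bits of 4 = 100)
  bit 0 = 1: r = r^2 * 17 mod 31 = 1^2 * 17 = 1*17 = 17
  bit 1 = 0: r = r^2 mod 31 = 17^2 = 10
  bit 2 = 0: r = r^2 mod 31 = 10^2 = 7
  -> B = 7
s = B^a = 7^20 mod 31  (bits of 20 = 10100)
  bit 0 = 1: r = r^2 * 7 mod 31 = 1^2 * 7 = 1*7 = 7
  bit 1 = 0: r = r^2 mod 31 = 7^2 = 18
  bit 2 = 1: r = r^2 * 7 mod 31 = 18^2 * 7 = 14*7 = 5
  bit 3 = 0: r = r^2 mod 31 = 5^2 = 25
  bit 4 = 0: r = r^2 mod 31 = 25^2 = 5
  -> s = B^a = 5

Answer: 5 7 5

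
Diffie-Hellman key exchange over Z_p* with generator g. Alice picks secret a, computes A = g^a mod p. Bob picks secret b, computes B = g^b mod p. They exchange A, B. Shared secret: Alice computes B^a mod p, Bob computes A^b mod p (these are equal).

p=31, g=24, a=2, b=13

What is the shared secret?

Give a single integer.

Answer: 20

Derivation:
A = 24^2 mod 31  (bits of 2 = 10)
  bit 0 = 1: r = r^2 * 24 mod 31 = 1^2 * 24 = 1*24 = 24
  bit 1 = 0: r = r^2 mod 31 = 24^2 = 18
  -> A = 18
B = 24^13 mod 31  (bits of 13 = 1101)
  bit 0 = 1: r = r^2 * 24 mod 31 = 1^2 * 24 = 1*24 = 24
  bit 1 = 1: r = r^2 * 24 mod 31 = 24^2 * 24 = 18*24 = 29
  bit 2 = 0: r = r^2 mod 31 = 29^2 = 4
  bit 3 = 1: r = r^2 * 24 mod 31 = 4^2 * 24 = 16*24 = 12
  -> B = 12
s = B^a = 12^2 mod 31  (bits of 2 = 10)
  bit 0 = 1: r = r^2 * 12 mod 31 = 1^2 * 12 = 1*12 = 12
  bit 1 = 0: r = r^2 mod 31 = 12^2 = 20
  -> s = B^a = 20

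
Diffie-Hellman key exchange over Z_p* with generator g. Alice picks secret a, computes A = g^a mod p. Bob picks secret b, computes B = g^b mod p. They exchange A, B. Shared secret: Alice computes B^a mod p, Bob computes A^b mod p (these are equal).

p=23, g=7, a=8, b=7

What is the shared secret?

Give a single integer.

Answer: 16

Derivation:
A = 7^8 mod 23  (bits of 8 = 1000)
  bit 0 = 1: r = r^2 * 7 mod 23 = 1^2 * 7 = 1*7 = 7
  bit 1 = 0: r = r^2 mod 23 = 7^2 = 3
  bit 2 = 0: r = r^2 mod 23 = 3^2 = 9
  bit 3 = 0: r = r^2 mod 23 = 9^2 = 12
  -> A = 12
B = 7^7 mod 23  (bits of 7 = 111)
  bit 0 = 1: r = r^2 * 7 mod 23 = 1^2 * 7 = 1*7 = 7
  bit 1 = 1: r = r^2 * 7 mod 23 = 7^2 * 7 = 3*7 = 21
  bit 2 = 1: r = r^2 * 7 mod 23 = 21^2 * 7 = 4*7 = 5
  -> B = 5
s = B^a = 5^8 mod 23  (bits of 8 = 1000)
  bit 0 = 1: r = r^2 * 5 mod 23 = 1^2 * 5 = 1*5 = 5
  bit 1 = 0: r = r^2 mod 23 = 5^2 = 2
  bit 2 = 0: r = r^2 mod 23 = 2^2 = 4
  bit 3 = 0: r = r^2 mod 23 = 4^2 = 16
  -> s = B^a = 16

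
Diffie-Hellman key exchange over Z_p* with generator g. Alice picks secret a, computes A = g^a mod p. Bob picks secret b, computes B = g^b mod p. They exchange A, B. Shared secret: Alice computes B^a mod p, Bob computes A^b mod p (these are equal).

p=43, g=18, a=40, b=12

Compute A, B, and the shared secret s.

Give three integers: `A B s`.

A = 18^40 mod 43  (bits of 40 = 101000)
  bit 0 = 1: r = r^2 * 18 mod 43 = 1^2 * 18 = 1*18 = 18
  bit 1 = 0: r = r^2 mod 43 = 18^2 = 23
  bit 2 = 1: r = r^2 * 18 mod 43 = 23^2 * 18 = 13*18 = 19
  bit 3 = 0: r = r^2 mod 43 = 19^2 = 17
  bit 4 = 0: r = r^2 mod 43 = 17^2 = 31
  bit 5 = 0: r = r^2 mod 43 = 31^2 = 15
  -> A = 15
B = 18^12 mod 43  (bits of 12 = 1100)
  bit 0 = 1: r = r^2 * 18 mod 43 = 1^2 * 18 = 1*18 = 18
  bit 1 = 1: r = r^2 * 18 mod 43 = 18^2 * 18 = 23*18 = 27
  bit 2 = 0: r = r^2 mod 43 = 27^2 = 41
  bit 3 = 0: r = r^2 mod 43 = 41^2 = 4
  -> B = 4
s = B^a = 4^40 mod 43  (bits of 40 = 101000)
  bit 0 = 1: r = r^2 * 4 mod 43 = 1^2 * 4 = 1*4 = 4
  bit 1 = 0: r = r^2 mod 43 = 4^2 = 16
  bit 2 = 1: r = r^2 * 4 mod 43 = 16^2 * 4 = 41*4 = 35
  bit 3 = 0: r = r^2 mod 43 = 35^2 = 21
  bit 4 = 0: r = r^2 mod 43 = 21^2 = 11
  bit 5 = 0: r = r^2 mod 43 = 11^2 = 35
  -> s = B^a = 35

Answer: 15 4 35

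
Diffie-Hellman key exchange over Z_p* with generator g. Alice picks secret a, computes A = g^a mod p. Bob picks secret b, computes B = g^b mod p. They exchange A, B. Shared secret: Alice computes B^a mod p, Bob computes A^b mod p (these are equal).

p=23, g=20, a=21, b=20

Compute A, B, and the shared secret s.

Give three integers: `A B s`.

Answer: 15 18 9

Derivation:
A = 20^21 mod 23  (bits of 21 = 10101)
  bit 0 = 1: r = r^2 * 20 mod 23 = 1^2 * 20 = 1*20 = 20
  bit 1 = 0: r = r^2 mod 23 = 20^2 = 9
  bit 2 = 1: r = r^2 * 20 mod 23 = 9^2 * 20 = 12*20 = 10
  bit 3 = 0: r = r^2 mod 23 = 10^2 = 8
  bit 4 = 1: r = r^2 * 20 mod 23 = 8^2 * 20 = 18*20 = 15
  -> A = 15
B = 20^20 mod 23  (bits of 20 = 10100)
  bit 0 = 1: r = r^2 * 20 mod 23 = 1^2 * 20 = 1*20 = 20
  bit 1 = 0: r = r^2 mod 23 = 20^2 = 9
  bit 2 = 1: r = r^2 * 20 mod 23 = 9^2 * 20 = 12*20 = 10
  bit 3 = 0: r = r^2 mod 23 = 10^2 = 8
  bit 4 = 0: r = r^2 mod 23 = 8^2 = 18
  -> B = 18
s = B^a = 18^21 mod 23  (bits of 21 = 10101)
  bit 0 = 1: r = r^2 * 18 mod 23 = 1^2 * 18 = 1*18 = 18
  bit 1 = 0: r = r^2 mod 23 = 18^2 = 2
  bit 2 = 1: r = r^2 * 18 mod 23 = 2^2 * 18 = 4*18 = 3
  bit 3 = 0: r = r^2 mod 23 = 3^2 = 9
  bit 4 = 1: r = r^2 * 18 mod 23 = 9^2 * 18 = 12*18 = 9
  -> s = B^a = 9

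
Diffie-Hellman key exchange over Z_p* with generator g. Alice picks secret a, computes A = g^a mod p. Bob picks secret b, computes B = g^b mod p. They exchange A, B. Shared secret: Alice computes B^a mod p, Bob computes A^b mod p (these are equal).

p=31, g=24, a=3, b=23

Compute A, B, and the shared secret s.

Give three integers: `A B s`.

A = 24^3 mod 31  (bits of 3 = 11)
  bit 0 = 1: r = r^2 * 24 mod 31 = 1^2 * 24 = 1*24 = 24
  bit 1 = 1: r = r^2 * 24 mod 31 = 24^2 * 24 = 18*24 = 29
  -> A = 29
B = 24^23 mod 31  (bits of 23 = 10111)
  bit 0 = 1: r = r^2 * 24 mod 31 = 1^2 * 24 = 1*24 = 24
  bit 1 = 0: r = r^2 mod 31 = 24^2 = 18
  bit 2 = 1: r = r^2 * 24 mod 31 = 18^2 * 24 = 14*24 = 26
  bit 3 = 1: r = r^2 * 24 mod 31 = 26^2 * 24 = 25*24 = 11
  bit 4 = 1: r = r^2 * 24 mod 31 = 11^2 * 24 = 28*24 = 21
  -> B = 21
s = B^a = 21^3 mod 31  (bits of 3 = 11)
  bit 0 = 1: r = r^2 * 21 mod 31 = 1^2 * 21 = 1*21 = 21
  bit 1 = 1: r = r^2 * 21 mod 31 = 21^2 * 21 = 7*21 = 23
  -> s = B^a = 23

Answer: 29 21 23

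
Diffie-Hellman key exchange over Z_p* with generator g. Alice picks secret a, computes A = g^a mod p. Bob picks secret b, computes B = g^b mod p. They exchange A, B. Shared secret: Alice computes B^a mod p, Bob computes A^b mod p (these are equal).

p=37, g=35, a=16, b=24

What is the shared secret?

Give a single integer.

Answer: 10

Derivation:
A = 35^16 mod 37  (bits of 16 = 10000)
  bit 0 = 1: r = r^2 * 35 mod 37 = 1^2 * 35 = 1*35 = 35
  bit 1 = 0: r = r^2 mod 37 = 35^2 = 4
  bit 2 = 0: r = r^2 mod 37 = 4^2 = 16
  bit 3 = 0: r = r^2 mod 37 = 16^2 = 34
  bit 4 = 0: r = r^2 mod 37 = 34^2 = 9
  -> A = 9
B = 35^24 mod 37  (bits of 24 = 11000)
  bit 0 = 1: r = r^2 * 35 mod 37 = 1^2 * 35 = 1*35 = 35
  bit 1 = 1: r = r^2 * 35 mod 37 = 35^2 * 35 = 4*35 = 29
  bit 2 = 0: r = r^2 mod 37 = 29^2 = 27
  bit 3 = 0: r = r^2 mod 37 = 27^2 = 26
  bit 4 = 0: r = r^2 mod 37 = 26^2 = 10
  -> B = 10
s = B^a = 10^16 mod 37  (bits of 16 = 10000)
  bit 0 = 1: r = r^2 * 10 mod 37 = 1^2 * 10 = 1*10 = 10
  bit 1 = 0: r = r^2 mod 37 = 10^2 = 26
  bit 2 = 0: r = r^2 mod 37 = 26^2 = 10
  bit 3 = 0: r = r^2 mod 37 = 10^2 = 26
  bit 4 = 0: r = r^2 mod 37 = 26^2 = 10
  -> s = B^a = 10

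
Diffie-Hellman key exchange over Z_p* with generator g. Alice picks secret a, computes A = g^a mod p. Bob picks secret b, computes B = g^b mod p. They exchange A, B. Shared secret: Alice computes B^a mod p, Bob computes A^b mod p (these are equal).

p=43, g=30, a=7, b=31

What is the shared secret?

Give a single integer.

Answer: 7

Derivation:
A = 30^7 mod 43  (bits of 7 = 111)
  bit 0 = 1: r = r^2 * 30 mod 43 = 1^2 * 30 = 1*30 = 30
  bit 1 = 1: r = r^2 * 30 mod 43 = 30^2 * 30 = 40*30 = 39
  bit 2 = 1: r = r^2 * 30 mod 43 = 39^2 * 30 = 16*30 = 7
  -> A = 7
B = 30^31 mod 43  (bits of 31 = 11111)
  bit 0 = 1: r = r^2 * 30 mod 43 = 1^2 * 30 = 1*30 = 30
  bit 1 = 1: r = r^2 * 30 mod 43 = 30^2 * 30 = 40*30 = 39
  bit 2 = 1: r = r^2 * 30 mod 43 = 39^2 * 30 = 16*30 = 7
  bit 3 = 1: r = r^2 * 30 mod 43 = 7^2 * 30 = 6*30 = 8
  bit 4 = 1: r = r^2 * 30 mod 43 = 8^2 * 30 = 21*30 = 28
  -> B = 28
s = B^a = 28^7 mod 43  (bits of 7 = 111)
  bit 0 = 1: r = r^2 * 28 mod 43 = 1^2 * 28 = 1*28 = 28
  bit 1 = 1: r = r^2 * 28 mod 43 = 28^2 * 28 = 10*28 = 22
  bit 2 = 1: r = r^2 * 28 mod 43 = 22^2 * 28 = 11*28 = 7
  -> s = B^a = 7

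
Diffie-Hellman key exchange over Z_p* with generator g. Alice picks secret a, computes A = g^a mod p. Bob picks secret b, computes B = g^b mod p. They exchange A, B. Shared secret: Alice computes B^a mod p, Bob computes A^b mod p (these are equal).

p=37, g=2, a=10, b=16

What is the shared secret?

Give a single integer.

A = 2^10 mod 37  (bits of 10 = 1010)
  bit 0 = 1: r = r^2 * 2 mod 37 = 1^2 * 2 = 1*2 = 2
  bit 1 = 0: r = r^2 mod 37 = 2^2 = 4
  bit 2 = 1: r = r^2 * 2 mod 37 = 4^2 * 2 = 16*2 = 32
  bit 3 = 0: r = r^2 mod 37 = 32^2 = 25
  -> A = 25
B = 2^16 mod 37  (bits of 16 = 10000)
  bit 0 = 1: r = r^2 * 2 mod 37 = 1^2 * 2 = 1*2 = 2
  bit 1 = 0: r = r^2 mod 37 = 2^2 = 4
  bit 2 = 0: r = r^2 mod 37 = 4^2 = 16
  bit 3 = 0: r = r^2 mod 37 = 16^2 = 34
  bit 4 = 0: r = r^2 mod 37 = 34^2 = 9
  -> B = 9
s = B^a = 9^10 mod 37  (bits of 10 = 1010)
  bit 0 = 1: r = r^2 * 9 mod 37 = 1^2 * 9 = 1*9 = 9
  bit 1 = 0: r = r^2 mod 37 = 9^2 = 7
  bit 2 = 1: r = r^2 * 9 mod 37 = 7^2 * 9 = 12*9 = 34
  bit 3 = 0: r = r^2 mod 37 = 34^2 = 9
  -> s = B^a = 9

Answer: 9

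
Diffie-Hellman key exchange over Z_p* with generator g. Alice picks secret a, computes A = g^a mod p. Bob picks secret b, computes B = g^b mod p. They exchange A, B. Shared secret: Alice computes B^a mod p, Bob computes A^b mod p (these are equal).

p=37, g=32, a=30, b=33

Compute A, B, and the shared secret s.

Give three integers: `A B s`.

A = 32^30 mod 37  (bits of 30 = 11110)
  bit 0 = 1: r = r^2 * 32 mod 37 = 1^2 * 32 = 1*32 = 32
  bit 1 = 1: r = r^2 * 32 mod 37 = 32^2 * 32 = 25*32 = 23
  bit 2 = 1: r = r^2 * 32 mod 37 = 23^2 * 32 = 11*32 = 19
  bit 3 = 1: r = r^2 * 32 mod 37 = 19^2 * 32 = 28*32 = 8
  bit 4 = 0: r = r^2 mod 37 = 8^2 = 27
  -> A = 27
B = 32^33 mod 37  (bits of 33 = 100001)
  bit 0 = 1: r = r^2 * 32 mod 37 = 1^2 * 32 = 1*32 = 32
  bit 1 = 0: r = r^2 mod 37 = 32^2 = 25
  bit 2 = 0: r = r^2 mod 37 = 25^2 = 33
  bit 3 = 0: r = r^2 mod 37 = 33^2 = 16
  bit 4 = 0: r = r^2 mod 37 = 16^2 = 34
  bit 5 = 1: r = r^2 * 32 mod 37 = 34^2 * 32 = 9*32 = 29
  -> B = 29
s = B^a = 29^30 mod 37  (bits of 30 = 11110)
  bit 0 = 1: r = r^2 * 29 mod 37 = 1^2 * 29 = 1*29 = 29
  bit 1 = 1: r = r^2 * 29 mod 37 = 29^2 * 29 = 27*29 = 6
  bit 2 = 1: r = r^2 * 29 mod 37 = 6^2 * 29 = 36*29 = 8
  bit 3 = 1: r = r^2 * 29 mod 37 = 8^2 * 29 = 27*29 = 6
  bit 4 = 0: r = r^2 mod 37 = 6^2 = 36
  -> s = B^a = 36

Answer: 27 29 36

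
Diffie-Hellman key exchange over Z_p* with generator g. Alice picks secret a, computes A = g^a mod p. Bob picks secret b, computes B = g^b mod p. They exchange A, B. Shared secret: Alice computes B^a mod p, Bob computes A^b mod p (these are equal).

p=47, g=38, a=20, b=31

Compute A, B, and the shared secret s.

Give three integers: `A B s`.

A = 38^20 mod 47  (bits of 20 = 10100)
  bit 0 = 1: r = r^2 * 38 mod 47 = 1^2 * 38 = 1*38 = 38
  bit 1 = 0: r = r^2 mod 47 = 38^2 = 34
  bit 2 = 1: r = r^2 * 38 mod 47 = 34^2 * 38 = 28*38 = 30
  bit 3 = 0: r = r^2 mod 47 = 30^2 = 7
  bit 4 = 0: r = r^2 mod 47 = 7^2 = 2
  -> A = 2
B = 38^31 mod 47  (bits of 31 = 11111)
  bit 0 = 1: r = r^2 * 38 mod 47 = 1^2 * 38 = 1*38 = 38
  bit 1 = 1: r = r^2 * 38 mod 47 = 38^2 * 38 = 34*38 = 23
  bit 2 = 1: r = r^2 * 38 mod 47 = 23^2 * 38 = 12*38 = 33
  bit 3 = 1: r = r^2 * 38 mod 47 = 33^2 * 38 = 8*38 = 22
  bit 4 = 1: r = r^2 * 38 mod 47 = 22^2 * 38 = 14*38 = 15
  -> B = 15
s = B^a = 15^20 mod 47  (bits of 20 = 10100)
  bit 0 = 1: r = r^2 * 15 mod 47 = 1^2 * 15 = 1*15 = 15
  bit 1 = 0: r = r^2 mod 47 = 15^2 = 37
  bit 2 = 1: r = r^2 * 15 mod 47 = 37^2 * 15 = 6*15 = 43
  bit 3 = 0: r = r^2 mod 47 = 43^2 = 16
  bit 4 = 0: r = r^2 mod 47 = 16^2 = 21
  -> s = B^a = 21

Answer: 2 15 21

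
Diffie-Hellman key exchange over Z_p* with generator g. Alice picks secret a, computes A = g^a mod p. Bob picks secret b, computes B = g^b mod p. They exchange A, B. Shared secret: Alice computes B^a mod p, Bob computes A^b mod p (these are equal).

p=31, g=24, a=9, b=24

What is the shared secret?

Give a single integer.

A = 24^9 mod 31  (bits of 9 = 1001)
  bit 0 = 1: r = r^2 * 24 mod 31 = 1^2 * 24 = 1*24 = 24
  bit 1 = 0: r = r^2 mod 31 = 24^2 = 18
  bit 2 = 0: r = r^2 mod 31 = 18^2 = 14
  bit 3 = 1: r = r^2 * 24 mod 31 = 14^2 * 24 = 10*24 = 23
  -> A = 23
B = 24^24 mod 31  (bits of 24 = 11000)
  bit 0 = 1: r = r^2 * 24 mod 31 = 1^2 * 24 = 1*24 = 24
  bit 1 = 1: r = r^2 * 24 mod 31 = 24^2 * 24 = 18*24 = 29
  bit 2 = 0: r = r^2 mod 31 = 29^2 = 4
  bit 3 = 0: r = r^2 mod 31 = 4^2 = 16
  bit 4 = 0: r = r^2 mod 31 = 16^2 = 8
  -> B = 8
s = B^a = 8^9 mod 31  (bits of 9 = 1001)
  bit 0 = 1: r = r^2 * 8 mod 31 = 1^2 * 8 = 1*8 = 8
  bit 1 = 0: r = r^2 mod 31 = 8^2 = 2
  bit 2 = 0: r = r^2 mod 31 = 2^2 = 4
  bit 3 = 1: r = r^2 * 8 mod 31 = 4^2 * 8 = 16*8 = 4
  -> s = B^a = 4

Answer: 4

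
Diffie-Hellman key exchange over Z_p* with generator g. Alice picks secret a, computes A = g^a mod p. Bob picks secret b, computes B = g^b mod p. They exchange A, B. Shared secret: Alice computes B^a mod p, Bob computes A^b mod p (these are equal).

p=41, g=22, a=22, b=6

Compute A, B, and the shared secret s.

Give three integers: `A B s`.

A = 22^22 mod 41  (bits of 22 = 10110)
  bit 0 = 1: r = r^2 * 22 mod 41 = 1^2 * 22 = 1*22 = 22
  bit 1 = 0: r = r^2 mod 41 = 22^2 = 33
  bit 2 = 1: r = r^2 * 22 mod 41 = 33^2 * 22 = 23*22 = 14
  bit 3 = 1: r = r^2 * 22 mod 41 = 14^2 * 22 = 32*22 = 7
  bit 4 = 0: r = r^2 mod 41 = 7^2 = 8
  -> A = 8
B = 22^6 mod 41  (bits of 6 = 110)
  bit 0 = 1: r = r^2 * 22 mod 41 = 1^2 * 22 = 1*22 = 22
  bit 1 = 1: r = r^2 * 22 mod 41 = 22^2 * 22 = 33*22 = 29
  bit 2 = 0: r = r^2 mod 41 = 29^2 = 21
  -> B = 21
s = B^a = 21^22 mod 41  (bits of 22 = 10110)
  bit 0 = 1: r = r^2 * 21 mod 41 = 1^2 * 21 = 1*21 = 21
  bit 1 = 0: r = r^2 mod 41 = 21^2 = 31
  bit 2 = 1: r = r^2 * 21 mod 41 = 31^2 * 21 = 18*21 = 9
  bit 3 = 1: r = r^2 * 21 mod 41 = 9^2 * 21 = 40*21 = 20
  bit 4 = 0: r = r^2 mod 41 = 20^2 = 31
  -> s = B^a = 31

Answer: 8 21 31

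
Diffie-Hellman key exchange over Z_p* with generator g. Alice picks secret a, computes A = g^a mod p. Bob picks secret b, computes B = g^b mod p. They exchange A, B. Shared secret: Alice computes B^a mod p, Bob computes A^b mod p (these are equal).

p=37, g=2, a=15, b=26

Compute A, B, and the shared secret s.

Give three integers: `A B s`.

A = 2^15 mod 37  (bits of 15 = 1111)
  bit 0 = 1: r = r^2 * 2 mod 37 = 1^2 * 2 = 1*2 = 2
  bit 1 = 1: r = r^2 * 2 mod 37 = 2^2 * 2 = 4*2 = 8
  bit 2 = 1: r = r^2 * 2 mod 37 = 8^2 * 2 = 27*2 = 17
  bit 3 = 1: r = r^2 * 2 mod 37 = 17^2 * 2 = 30*2 = 23
  -> A = 23
B = 2^26 mod 37  (bits of 26 = 11010)
  bit 0 = 1: r = r^2 * 2 mod 37 = 1^2 * 2 = 1*2 = 2
  bit 1 = 1: r = r^2 * 2 mod 37 = 2^2 * 2 = 4*2 = 8
  bit 2 = 0: r = r^2 mod 37 = 8^2 = 27
  bit 3 = 1: r = r^2 * 2 mod 37 = 27^2 * 2 = 26*2 = 15
  bit 4 = 0: r = r^2 mod 37 = 15^2 = 3
  -> B = 3
s = B^a = 3^15 mod 37  (bits of 15 = 1111)
  bit 0 = 1: r = r^2 * 3 mod 37 = 1^2 * 3 = 1*3 = 3
  bit 1 = 1: r = r^2 * 3 mod 37 = 3^2 * 3 = 9*3 = 27
  bit 2 = 1: r = r^2 * 3 mod 37 = 27^2 * 3 = 26*3 = 4
  bit 3 = 1: r = r^2 * 3 mod 37 = 4^2 * 3 = 16*3 = 11
  -> s = B^a = 11

Answer: 23 3 11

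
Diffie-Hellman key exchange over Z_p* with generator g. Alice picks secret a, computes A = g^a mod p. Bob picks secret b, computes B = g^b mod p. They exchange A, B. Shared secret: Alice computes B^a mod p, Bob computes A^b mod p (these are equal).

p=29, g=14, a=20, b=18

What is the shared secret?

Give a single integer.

Answer: 16

Derivation:
A = 14^20 mod 29  (bits of 20 = 10100)
  bit 0 = 1: r = r^2 * 14 mod 29 = 1^2 * 14 = 1*14 = 14
  bit 1 = 0: r = r^2 mod 29 = 14^2 = 22
  bit 2 = 1: r = r^2 * 14 mod 29 = 22^2 * 14 = 20*14 = 19
  bit 3 = 0: r = r^2 mod 29 = 19^2 = 13
  bit 4 = 0: r = r^2 mod 29 = 13^2 = 24
  -> A = 24
B = 14^18 mod 29  (bits of 18 = 10010)
  bit 0 = 1: r = r^2 * 14 mod 29 = 1^2 * 14 = 1*14 = 14
  bit 1 = 0: r = r^2 mod 29 = 14^2 = 22
  bit 2 = 0: r = r^2 mod 29 = 22^2 = 20
  bit 3 = 1: r = r^2 * 14 mod 29 = 20^2 * 14 = 23*14 = 3
  bit 4 = 0: r = r^2 mod 29 = 3^2 = 9
  -> B = 9
s = B^a = 9^20 mod 29  (bits of 20 = 10100)
  bit 0 = 1: r = r^2 * 9 mod 29 = 1^2 * 9 = 1*9 = 9
  bit 1 = 0: r = r^2 mod 29 = 9^2 = 23
  bit 2 = 1: r = r^2 * 9 mod 29 = 23^2 * 9 = 7*9 = 5
  bit 3 = 0: r = r^2 mod 29 = 5^2 = 25
  bit 4 = 0: r = r^2 mod 29 = 25^2 = 16
  -> s = B^a = 16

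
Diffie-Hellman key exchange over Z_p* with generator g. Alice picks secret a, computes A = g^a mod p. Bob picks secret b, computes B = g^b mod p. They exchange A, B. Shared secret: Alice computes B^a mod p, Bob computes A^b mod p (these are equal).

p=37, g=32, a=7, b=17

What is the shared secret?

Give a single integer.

Answer: 35

Derivation:
A = 32^7 mod 37  (bits of 7 = 111)
  bit 0 = 1: r = r^2 * 32 mod 37 = 1^2 * 32 = 1*32 = 32
  bit 1 = 1: r = r^2 * 32 mod 37 = 32^2 * 32 = 25*32 = 23
  bit 2 = 1: r = r^2 * 32 mod 37 = 23^2 * 32 = 11*32 = 19
  -> A = 19
B = 32^17 mod 37  (bits of 17 = 10001)
  bit 0 = 1: r = r^2 * 32 mod 37 = 1^2 * 32 = 1*32 = 32
  bit 1 = 0: r = r^2 mod 37 = 32^2 = 25
  bit 2 = 0: r = r^2 mod 37 = 25^2 = 33
  bit 3 = 0: r = r^2 mod 37 = 33^2 = 16
  bit 4 = 1: r = r^2 * 32 mod 37 = 16^2 * 32 = 34*32 = 15
  -> B = 15
s = B^a = 15^7 mod 37  (bits of 7 = 111)
  bit 0 = 1: r = r^2 * 15 mod 37 = 1^2 * 15 = 1*15 = 15
  bit 1 = 1: r = r^2 * 15 mod 37 = 15^2 * 15 = 3*15 = 8
  bit 2 = 1: r = r^2 * 15 mod 37 = 8^2 * 15 = 27*15 = 35
  -> s = B^a = 35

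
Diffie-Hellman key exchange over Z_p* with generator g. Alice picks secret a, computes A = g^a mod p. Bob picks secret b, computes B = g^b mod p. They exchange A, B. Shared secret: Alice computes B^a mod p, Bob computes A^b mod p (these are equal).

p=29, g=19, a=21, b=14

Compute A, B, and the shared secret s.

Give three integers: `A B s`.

A = 19^21 mod 29  (bits of 21 = 10101)
  bit 0 = 1: r = r^2 * 19 mod 29 = 1^2 * 19 = 1*19 = 19
  bit 1 = 0: r = r^2 mod 29 = 19^2 = 13
  bit 2 = 1: r = r^2 * 19 mod 29 = 13^2 * 19 = 24*19 = 21
  bit 3 = 0: r = r^2 mod 29 = 21^2 = 6
  bit 4 = 1: r = r^2 * 19 mod 29 = 6^2 * 19 = 7*19 = 17
  -> A = 17
B = 19^14 mod 29  (bits of 14 = 1110)
  bit 0 = 1: r = r^2 * 19 mod 29 = 1^2 * 19 = 1*19 = 19
  bit 1 = 1: r = r^2 * 19 mod 29 = 19^2 * 19 = 13*19 = 15
  bit 2 = 1: r = r^2 * 19 mod 29 = 15^2 * 19 = 22*19 = 12
  bit 3 = 0: r = r^2 mod 29 = 12^2 = 28
  -> B = 28
s = B^a = 28^21 mod 29  (bits of 21 = 10101)
  bit 0 = 1: r = r^2 * 28 mod 29 = 1^2 * 28 = 1*28 = 28
  bit 1 = 0: r = r^2 mod 29 = 28^2 = 1
  bit 2 = 1: r = r^2 * 28 mod 29 = 1^2 * 28 = 1*28 = 28
  bit 3 = 0: r = r^2 mod 29 = 28^2 = 1
  bit 4 = 1: r = r^2 * 28 mod 29 = 1^2 * 28 = 1*28 = 28
  -> s = B^a = 28

Answer: 17 28 28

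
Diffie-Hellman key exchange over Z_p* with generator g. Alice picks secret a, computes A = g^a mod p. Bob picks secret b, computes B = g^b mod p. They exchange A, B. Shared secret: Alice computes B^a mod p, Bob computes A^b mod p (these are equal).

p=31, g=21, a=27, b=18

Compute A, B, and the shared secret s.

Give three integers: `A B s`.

A = 21^27 mod 31  (bits of 27 = 11011)
  bit 0 = 1: r = r^2 * 21 mod 31 = 1^2 * 21 = 1*21 = 21
  bit 1 = 1: r = r^2 * 21 mod 31 = 21^2 * 21 = 7*21 = 23
  bit 2 = 0: r = r^2 mod 31 = 23^2 = 2
  bit 3 = 1: r = r^2 * 21 mod 31 = 2^2 * 21 = 4*21 = 22
  bit 4 = 1: r = r^2 * 21 mod 31 = 22^2 * 21 = 19*21 = 27
  -> A = 27
B = 21^18 mod 31  (bits of 18 = 10010)
  bit 0 = 1: r = r^2 * 21 mod 31 = 1^2 * 21 = 1*21 = 21
  bit 1 = 0: r = r^2 mod 31 = 21^2 = 7
  bit 2 = 0: r = r^2 mod 31 = 7^2 = 18
  bit 3 = 1: r = r^2 * 21 mod 31 = 18^2 * 21 = 14*21 = 15
  bit 4 = 0: r = r^2 mod 31 = 15^2 = 8
  -> B = 8
s = B^a = 8^27 mod 31  (bits of 27 = 11011)
  bit 0 = 1: r = r^2 * 8 mod 31 = 1^2 * 8 = 1*8 = 8
  bit 1 = 1: r = r^2 * 8 mod 31 = 8^2 * 8 = 2*8 = 16
  bit 2 = 0: r = r^2 mod 31 = 16^2 = 8
  bit 3 = 1: r = r^2 * 8 mod 31 = 8^2 * 8 = 2*8 = 16
  bit 4 = 1: r = r^2 * 8 mod 31 = 16^2 * 8 = 8*8 = 2
  -> s = B^a = 2

Answer: 27 8 2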